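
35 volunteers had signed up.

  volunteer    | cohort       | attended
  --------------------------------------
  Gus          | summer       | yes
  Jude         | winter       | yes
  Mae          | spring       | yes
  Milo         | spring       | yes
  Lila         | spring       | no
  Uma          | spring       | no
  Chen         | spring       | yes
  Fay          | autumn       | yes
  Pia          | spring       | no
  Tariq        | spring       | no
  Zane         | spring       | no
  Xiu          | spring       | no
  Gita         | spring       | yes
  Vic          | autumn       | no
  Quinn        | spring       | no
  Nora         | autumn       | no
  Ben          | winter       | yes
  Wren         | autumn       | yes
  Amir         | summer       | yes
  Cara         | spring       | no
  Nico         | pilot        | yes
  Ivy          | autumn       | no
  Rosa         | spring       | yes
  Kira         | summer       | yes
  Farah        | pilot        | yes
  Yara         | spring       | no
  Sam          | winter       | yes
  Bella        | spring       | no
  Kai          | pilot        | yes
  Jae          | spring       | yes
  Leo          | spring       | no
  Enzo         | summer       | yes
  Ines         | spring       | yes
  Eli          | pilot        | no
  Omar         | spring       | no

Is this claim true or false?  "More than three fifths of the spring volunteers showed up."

False

The determiner here denotes the relation: |A ∩ B| / |A| > 3/5.
|A| = 19, |A ∩ B| = 7, |A ∖ B| = 12.
|A ∩ B|/|A| = 7/19, so the statement is false.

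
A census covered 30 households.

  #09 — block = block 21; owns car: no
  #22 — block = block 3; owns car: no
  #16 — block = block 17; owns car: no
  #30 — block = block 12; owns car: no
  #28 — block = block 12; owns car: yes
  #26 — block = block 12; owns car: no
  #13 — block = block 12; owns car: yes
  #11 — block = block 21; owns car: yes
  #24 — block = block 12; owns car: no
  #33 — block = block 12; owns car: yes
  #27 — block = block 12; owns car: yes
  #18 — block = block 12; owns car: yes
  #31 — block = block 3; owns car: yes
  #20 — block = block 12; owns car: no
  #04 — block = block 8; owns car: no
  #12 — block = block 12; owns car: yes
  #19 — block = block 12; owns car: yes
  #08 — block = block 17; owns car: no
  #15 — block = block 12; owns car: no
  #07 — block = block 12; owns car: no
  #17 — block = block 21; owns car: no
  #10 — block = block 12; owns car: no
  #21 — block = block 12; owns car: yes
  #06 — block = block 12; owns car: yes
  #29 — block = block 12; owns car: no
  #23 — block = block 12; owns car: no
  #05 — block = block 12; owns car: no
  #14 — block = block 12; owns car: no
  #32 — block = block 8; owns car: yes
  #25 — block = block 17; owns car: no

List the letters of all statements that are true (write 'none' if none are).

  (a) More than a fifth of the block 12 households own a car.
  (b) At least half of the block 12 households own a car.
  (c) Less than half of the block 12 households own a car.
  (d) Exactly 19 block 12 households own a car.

(a), (c)

|A| = 20, |A ∩ B| = 9, |A ∖ B| = 11.
(a) |A ∩ B| / |A| > 1/5: holds.
(b) |A ∩ B| ≥ |A ∖ B|: fails.
(c) |A ∩ B| < |A ∖ B|: holds.
(d) |A ∩ B| = 19: fails.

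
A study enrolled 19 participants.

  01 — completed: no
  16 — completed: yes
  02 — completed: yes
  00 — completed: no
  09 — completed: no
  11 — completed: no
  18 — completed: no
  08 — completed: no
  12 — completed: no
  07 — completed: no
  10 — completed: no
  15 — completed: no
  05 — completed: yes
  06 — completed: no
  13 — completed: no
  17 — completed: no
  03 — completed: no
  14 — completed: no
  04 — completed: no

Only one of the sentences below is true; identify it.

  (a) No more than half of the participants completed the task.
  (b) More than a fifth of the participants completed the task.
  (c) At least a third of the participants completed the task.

|A| = 19, |A ∩ B| = 3, |A ∖ B| = 16.
(a) requires |A ∩ B| ≤ |A ∖ B|: true.
(b) requires |A ∩ B| / |A| > 1/5: false.
(c) requires |A ∩ B| / |A| ≥ 1/3: false.

(a)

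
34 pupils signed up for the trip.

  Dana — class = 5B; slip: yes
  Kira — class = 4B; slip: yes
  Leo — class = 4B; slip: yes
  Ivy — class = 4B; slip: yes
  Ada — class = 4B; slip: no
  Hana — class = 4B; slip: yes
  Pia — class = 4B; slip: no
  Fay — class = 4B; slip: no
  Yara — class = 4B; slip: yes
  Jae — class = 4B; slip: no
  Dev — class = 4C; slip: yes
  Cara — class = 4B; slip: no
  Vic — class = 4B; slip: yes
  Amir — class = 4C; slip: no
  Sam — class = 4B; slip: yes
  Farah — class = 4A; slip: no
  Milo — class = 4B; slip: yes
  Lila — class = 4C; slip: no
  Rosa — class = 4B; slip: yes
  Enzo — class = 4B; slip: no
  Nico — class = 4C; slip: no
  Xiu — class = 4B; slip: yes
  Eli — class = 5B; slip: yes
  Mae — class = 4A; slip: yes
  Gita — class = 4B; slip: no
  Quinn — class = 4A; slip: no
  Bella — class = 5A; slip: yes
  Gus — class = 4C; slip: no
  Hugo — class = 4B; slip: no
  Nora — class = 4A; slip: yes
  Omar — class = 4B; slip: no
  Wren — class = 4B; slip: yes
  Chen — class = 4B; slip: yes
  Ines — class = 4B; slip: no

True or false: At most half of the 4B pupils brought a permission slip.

The determiner here denotes the relation: |A ∩ B| ≤ |A ∖ B|.
|A| = 22, |A ∩ B| = 12, |A ∖ B| = 10.
12 > 10, so the statement is false.

False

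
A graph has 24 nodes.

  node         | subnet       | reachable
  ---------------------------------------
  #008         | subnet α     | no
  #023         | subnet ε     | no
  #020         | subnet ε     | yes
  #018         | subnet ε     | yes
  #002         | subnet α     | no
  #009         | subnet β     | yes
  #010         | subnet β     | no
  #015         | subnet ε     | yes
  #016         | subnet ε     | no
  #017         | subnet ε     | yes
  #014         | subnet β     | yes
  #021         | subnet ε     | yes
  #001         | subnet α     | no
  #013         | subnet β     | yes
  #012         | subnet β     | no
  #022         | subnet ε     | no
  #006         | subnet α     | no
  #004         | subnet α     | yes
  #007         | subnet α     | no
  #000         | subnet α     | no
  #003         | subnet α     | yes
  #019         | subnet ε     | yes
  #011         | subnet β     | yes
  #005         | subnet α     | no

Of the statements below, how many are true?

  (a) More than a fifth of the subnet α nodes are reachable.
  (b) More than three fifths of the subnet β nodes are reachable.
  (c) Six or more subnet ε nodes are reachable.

3

(a) subnet α: |A| = 9, |A ∩ B| = 2; needs |A ∩ B| / |A| > 1/5 — true.
(b) subnet β: |A| = 6, |A ∩ B| = 4; needs |A ∩ B| / |A| > 3/5 — true.
(c) subnet ε: |A| = 9, |A ∩ B| = 6; needs |A ∩ B| ≥ 6 — true.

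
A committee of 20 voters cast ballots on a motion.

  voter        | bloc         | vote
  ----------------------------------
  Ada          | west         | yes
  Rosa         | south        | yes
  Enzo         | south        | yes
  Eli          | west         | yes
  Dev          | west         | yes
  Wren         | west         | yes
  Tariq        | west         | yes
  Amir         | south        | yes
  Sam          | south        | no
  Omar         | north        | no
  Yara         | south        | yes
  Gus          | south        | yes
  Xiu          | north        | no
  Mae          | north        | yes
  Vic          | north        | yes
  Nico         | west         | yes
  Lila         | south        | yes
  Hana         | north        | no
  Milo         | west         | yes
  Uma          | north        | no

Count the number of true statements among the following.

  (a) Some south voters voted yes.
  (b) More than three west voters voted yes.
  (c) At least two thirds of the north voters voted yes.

2

(a) south: |A| = 7, |A ∩ B| = 6; needs A ∩ B ≠ ∅ (|A ∩ B| ≥ 1) — true.
(b) west: |A| = 7, |A ∩ B| = 7; needs |A ∩ B| > 3 — true.
(c) north: |A| = 6, |A ∩ B| = 2; needs |A ∩ B| / |A| ≥ 2/3 — false.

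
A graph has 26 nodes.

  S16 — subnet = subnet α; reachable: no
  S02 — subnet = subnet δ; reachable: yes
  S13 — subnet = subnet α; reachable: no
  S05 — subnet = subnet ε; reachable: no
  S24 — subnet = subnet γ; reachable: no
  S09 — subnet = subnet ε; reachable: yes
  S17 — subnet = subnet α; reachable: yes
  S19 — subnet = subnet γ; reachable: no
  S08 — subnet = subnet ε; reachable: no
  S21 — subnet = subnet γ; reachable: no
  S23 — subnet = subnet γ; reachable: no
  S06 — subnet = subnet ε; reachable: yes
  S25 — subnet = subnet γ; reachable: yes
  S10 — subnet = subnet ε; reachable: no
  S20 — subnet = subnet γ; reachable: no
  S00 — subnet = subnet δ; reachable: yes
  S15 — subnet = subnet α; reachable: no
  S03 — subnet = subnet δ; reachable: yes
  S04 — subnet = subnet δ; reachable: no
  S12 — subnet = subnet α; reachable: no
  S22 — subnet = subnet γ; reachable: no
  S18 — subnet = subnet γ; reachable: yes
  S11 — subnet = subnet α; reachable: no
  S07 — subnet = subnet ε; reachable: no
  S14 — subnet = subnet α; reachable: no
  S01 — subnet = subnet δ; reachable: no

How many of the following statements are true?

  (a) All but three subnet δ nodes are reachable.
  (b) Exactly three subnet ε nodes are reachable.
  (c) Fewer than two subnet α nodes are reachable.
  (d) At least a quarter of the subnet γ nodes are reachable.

2

(a) subnet δ: |A| = 5, |A ∩ B| = 3; needs |A ∖ B| = 3 — false.
(b) subnet ε: |A| = 6, |A ∩ B| = 2; needs |A ∩ B| = 3 — false.
(c) subnet α: |A| = 7, |A ∩ B| = 1; needs |A ∩ B| < 2 — true.
(d) subnet γ: |A| = 8, |A ∩ B| = 2; needs |A ∩ B| / |A| ≥ 1/4 — true.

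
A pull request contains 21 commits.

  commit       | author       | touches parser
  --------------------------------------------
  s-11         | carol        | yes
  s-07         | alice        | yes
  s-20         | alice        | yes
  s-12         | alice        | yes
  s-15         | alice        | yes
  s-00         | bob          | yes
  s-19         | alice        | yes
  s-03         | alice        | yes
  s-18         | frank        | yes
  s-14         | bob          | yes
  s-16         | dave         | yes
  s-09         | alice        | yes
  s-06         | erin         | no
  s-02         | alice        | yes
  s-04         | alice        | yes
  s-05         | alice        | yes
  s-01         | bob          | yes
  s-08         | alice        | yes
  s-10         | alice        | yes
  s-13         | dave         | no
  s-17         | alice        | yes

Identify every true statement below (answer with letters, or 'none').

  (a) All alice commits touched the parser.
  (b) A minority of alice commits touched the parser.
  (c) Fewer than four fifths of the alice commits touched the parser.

|A| = 13, |A ∩ B| = 13, |A ∖ B| = 0.
(a) A ⊆ B, i.e. every element of A is in B (|A ∖ B| = 0): holds.
(b) |A ∩ B| < |A ∖ B|: fails.
(c) |A ∩ B| / |A| < 4/5: fails.

(a)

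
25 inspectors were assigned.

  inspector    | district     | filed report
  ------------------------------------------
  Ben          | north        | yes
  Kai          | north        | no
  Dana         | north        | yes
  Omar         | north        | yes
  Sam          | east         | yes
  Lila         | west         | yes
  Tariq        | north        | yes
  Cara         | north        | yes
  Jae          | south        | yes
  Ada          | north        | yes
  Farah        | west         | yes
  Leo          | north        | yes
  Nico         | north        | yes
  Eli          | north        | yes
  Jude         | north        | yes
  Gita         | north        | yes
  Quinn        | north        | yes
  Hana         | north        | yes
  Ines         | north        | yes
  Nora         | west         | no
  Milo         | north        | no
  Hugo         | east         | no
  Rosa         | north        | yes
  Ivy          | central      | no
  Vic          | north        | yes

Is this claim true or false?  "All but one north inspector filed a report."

False

'All but one north inspector filed a report' holds iff |A ∖ B| = 1.
|A| = 18, |A ∩ B| = 16, |A ∖ B| = 2.
|A ∖ B| = 2, so the statement is false.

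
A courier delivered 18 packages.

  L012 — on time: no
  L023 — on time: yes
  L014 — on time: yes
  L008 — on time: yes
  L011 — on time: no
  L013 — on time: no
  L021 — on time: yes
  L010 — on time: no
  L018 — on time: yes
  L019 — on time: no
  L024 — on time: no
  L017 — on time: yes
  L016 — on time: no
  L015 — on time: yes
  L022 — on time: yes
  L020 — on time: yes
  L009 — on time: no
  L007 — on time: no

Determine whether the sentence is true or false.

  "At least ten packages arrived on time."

False

'At least ten packages arrived on time' holds iff |A ∩ B| ≥ 10.
|A| = 18, |A ∩ B| = 9, |A ∖ B| = 9.
|A ∩ B| = 9, so the statement is false.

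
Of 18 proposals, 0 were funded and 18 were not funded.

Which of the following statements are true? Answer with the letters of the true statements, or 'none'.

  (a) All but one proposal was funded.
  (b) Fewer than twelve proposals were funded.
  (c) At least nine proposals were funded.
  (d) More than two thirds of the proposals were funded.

|A| = 18, |A ∩ B| = 0, |A ∖ B| = 18.
(a) |A ∖ B| = 1: fails.
(b) |A ∩ B| < 12: holds.
(c) |A ∩ B| ≥ 9: fails.
(d) |A ∩ B| / |A| > 2/3: fails.

(b)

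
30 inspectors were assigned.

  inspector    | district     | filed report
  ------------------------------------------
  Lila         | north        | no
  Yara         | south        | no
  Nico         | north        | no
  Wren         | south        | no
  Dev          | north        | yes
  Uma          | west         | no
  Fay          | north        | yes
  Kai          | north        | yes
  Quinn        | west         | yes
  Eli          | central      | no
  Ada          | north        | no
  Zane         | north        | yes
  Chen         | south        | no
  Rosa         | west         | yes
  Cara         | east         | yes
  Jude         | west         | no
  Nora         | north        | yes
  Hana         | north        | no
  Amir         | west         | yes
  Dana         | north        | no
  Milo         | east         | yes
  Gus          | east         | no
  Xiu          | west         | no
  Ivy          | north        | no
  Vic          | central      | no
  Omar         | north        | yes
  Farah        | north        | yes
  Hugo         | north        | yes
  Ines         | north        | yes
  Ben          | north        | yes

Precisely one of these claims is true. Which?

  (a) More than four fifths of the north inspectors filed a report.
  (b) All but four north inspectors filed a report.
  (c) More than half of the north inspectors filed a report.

(c)

|A| = 16, |A ∩ B| = 10, |A ∖ B| = 6.
(a) requires |A ∩ B| / |A| > 4/5: false.
(b) requires |A ∖ B| = 4: false.
(c) requires |A ∩ B| > |A ∖ B|: true.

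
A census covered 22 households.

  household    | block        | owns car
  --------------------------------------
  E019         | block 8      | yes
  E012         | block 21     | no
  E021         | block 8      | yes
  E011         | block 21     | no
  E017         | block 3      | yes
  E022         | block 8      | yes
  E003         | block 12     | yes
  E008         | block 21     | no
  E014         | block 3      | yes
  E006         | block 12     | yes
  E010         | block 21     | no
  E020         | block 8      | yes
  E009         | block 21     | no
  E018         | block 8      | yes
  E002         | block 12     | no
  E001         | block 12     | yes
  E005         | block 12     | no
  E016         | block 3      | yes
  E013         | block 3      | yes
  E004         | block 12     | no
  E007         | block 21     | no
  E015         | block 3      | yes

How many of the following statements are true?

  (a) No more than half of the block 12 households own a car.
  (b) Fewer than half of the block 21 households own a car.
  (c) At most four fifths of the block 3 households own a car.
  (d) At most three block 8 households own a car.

(a) block 12: |A| = 6, |A ∩ B| = 3; needs |A ∩ B| ≤ |A ∖ B| — true.
(b) block 21: |A| = 6, |A ∩ B| = 0; needs |A ∩ B| < |A ∖ B| — true.
(c) block 3: |A| = 5, |A ∩ B| = 5; needs |A ∩ B| / |A| ≤ 4/5 — false.
(d) block 8: |A| = 5, |A ∩ B| = 5; needs |A ∩ B| ≤ 3 — false.

2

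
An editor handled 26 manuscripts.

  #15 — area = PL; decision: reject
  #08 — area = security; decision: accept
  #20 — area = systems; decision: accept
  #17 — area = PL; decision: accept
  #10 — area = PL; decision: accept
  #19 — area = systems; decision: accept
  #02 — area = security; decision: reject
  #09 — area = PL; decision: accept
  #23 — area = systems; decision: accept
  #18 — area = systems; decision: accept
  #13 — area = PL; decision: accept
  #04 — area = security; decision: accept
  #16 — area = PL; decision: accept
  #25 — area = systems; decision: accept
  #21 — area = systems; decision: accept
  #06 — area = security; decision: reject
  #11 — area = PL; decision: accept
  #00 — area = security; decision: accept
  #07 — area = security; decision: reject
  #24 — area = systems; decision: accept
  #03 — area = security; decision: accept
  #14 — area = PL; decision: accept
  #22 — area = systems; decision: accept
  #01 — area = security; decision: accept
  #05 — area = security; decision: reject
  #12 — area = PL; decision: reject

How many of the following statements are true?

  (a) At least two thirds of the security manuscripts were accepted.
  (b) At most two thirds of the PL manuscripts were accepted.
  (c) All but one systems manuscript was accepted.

(a) security: |A| = 9, |A ∩ B| = 5; needs |A ∩ B| / |A| ≥ 2/3 — false.
(b) PL: |A| = 9, |A ∩ B| = 7; needs |A ∩ B| / |A| ≤ 2/3 — false.
(c) systems: |A| = 8, |A ∩ B| = 8; needs |A ∖ B| = 1 — false.

0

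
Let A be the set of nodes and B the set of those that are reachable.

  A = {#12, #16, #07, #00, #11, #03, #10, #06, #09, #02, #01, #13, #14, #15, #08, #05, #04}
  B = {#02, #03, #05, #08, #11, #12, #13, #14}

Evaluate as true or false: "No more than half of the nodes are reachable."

True

'No more than half of the nodes are reachable' holds iff |A ∩ B| ≤ |A ∖ B|.
|A| = 17, |A ∩ B| = 8, |A ∖ B| = 9.
8 < 9, so the statement is true.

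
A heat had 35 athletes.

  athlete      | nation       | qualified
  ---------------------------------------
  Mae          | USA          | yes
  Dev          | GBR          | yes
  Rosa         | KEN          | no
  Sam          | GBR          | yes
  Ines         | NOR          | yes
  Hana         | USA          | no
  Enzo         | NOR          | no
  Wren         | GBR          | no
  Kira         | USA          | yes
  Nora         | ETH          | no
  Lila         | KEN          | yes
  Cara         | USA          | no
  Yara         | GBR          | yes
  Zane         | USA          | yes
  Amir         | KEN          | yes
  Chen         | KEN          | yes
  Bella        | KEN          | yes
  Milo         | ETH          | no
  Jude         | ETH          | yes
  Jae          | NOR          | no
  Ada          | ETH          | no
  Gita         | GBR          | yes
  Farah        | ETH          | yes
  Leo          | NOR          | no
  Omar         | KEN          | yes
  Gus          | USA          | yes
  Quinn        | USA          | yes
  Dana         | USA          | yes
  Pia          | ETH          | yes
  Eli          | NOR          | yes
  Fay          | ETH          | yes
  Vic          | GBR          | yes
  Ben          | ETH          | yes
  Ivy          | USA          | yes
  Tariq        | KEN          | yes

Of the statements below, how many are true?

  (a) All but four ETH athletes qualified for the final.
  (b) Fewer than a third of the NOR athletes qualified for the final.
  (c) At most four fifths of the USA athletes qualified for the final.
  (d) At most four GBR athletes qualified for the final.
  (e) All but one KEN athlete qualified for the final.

2

(a) ETH: |A| = 8, |A ∩ B| = 5; needs |A ∖ B| = 4 — false.
(b) NOR: |A| = 5, |A ∩ B| = 2; needs |A ∩ B| / |A| < 1/3 — false.
(c) USA: |A| = 9, |A ∩ B| = 7; needs |A ∩ B| / |A| ≤ 4/5 — true.
(d) GBR: |A| = 6, |A ∩ B| = 5; needs |A ∩ B| ≤ 4 — false.
(e) KEN: |A| = 7, |A ∩ B| = 6; needs |A ∖ B| = 1 — true.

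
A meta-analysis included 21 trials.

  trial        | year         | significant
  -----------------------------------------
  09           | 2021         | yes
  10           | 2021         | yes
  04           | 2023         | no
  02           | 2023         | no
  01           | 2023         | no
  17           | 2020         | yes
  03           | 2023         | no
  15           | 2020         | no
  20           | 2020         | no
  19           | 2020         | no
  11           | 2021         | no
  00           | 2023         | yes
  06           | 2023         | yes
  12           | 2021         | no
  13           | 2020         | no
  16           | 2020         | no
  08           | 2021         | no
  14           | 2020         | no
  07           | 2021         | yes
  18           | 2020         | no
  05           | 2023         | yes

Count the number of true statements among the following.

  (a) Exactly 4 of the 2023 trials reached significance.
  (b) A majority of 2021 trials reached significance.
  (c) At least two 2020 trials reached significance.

0

(a) 2023: |A| = 7, |A ∩ B| = 3; needs |A ∩ B| = 4 — false.
(b) 2021: |A| = 6, |A ∩ B| = 3; needs |A ∩ B| > |A ∖ B| — false.
(c) 2020: |A| = 8, |A ∩ B| = 1; needs |A ∩ B| ≥ 2 — false.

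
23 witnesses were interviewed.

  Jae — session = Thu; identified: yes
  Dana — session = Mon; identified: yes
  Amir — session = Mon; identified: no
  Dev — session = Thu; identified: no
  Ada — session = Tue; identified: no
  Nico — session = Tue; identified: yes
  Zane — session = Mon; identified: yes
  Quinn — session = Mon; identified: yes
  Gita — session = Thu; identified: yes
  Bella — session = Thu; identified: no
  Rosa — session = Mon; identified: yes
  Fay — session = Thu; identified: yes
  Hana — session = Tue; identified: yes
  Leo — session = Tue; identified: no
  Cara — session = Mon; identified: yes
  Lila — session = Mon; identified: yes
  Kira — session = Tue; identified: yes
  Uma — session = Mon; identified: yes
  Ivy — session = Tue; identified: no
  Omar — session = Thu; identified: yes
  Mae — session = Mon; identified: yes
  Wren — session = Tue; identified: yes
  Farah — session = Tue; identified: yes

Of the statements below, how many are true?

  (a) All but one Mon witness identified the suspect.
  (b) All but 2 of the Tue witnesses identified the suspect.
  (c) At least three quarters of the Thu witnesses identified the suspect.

(a) Mon: |A| = 9, |A ∩ B| = 8; needs |A ∖ B| = 1 — true.
(b) Tue: |A| = 8, |A ∩ B| = 5; needs |A ∖ B| = 2 — false.
(c) Thu: |A| = 6, |A ∩ B| = 4; needs |A ∩ B| / |A| ≥ 3/4 — false.

1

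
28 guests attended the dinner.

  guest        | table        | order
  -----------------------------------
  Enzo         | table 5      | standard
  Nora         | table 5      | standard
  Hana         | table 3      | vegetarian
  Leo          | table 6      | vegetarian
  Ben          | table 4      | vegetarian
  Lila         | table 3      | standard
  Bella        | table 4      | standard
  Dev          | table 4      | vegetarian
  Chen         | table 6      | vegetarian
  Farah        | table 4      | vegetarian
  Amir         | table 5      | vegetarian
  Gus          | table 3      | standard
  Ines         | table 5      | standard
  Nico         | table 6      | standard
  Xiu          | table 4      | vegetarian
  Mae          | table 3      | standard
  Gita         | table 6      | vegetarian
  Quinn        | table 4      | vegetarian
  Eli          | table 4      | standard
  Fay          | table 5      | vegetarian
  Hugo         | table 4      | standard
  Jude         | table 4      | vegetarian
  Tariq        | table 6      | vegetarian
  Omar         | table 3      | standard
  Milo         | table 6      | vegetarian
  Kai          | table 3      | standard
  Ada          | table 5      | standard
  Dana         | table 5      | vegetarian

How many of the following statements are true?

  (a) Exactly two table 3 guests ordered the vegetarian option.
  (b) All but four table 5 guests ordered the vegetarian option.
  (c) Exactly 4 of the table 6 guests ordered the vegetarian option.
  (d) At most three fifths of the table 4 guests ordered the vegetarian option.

(a) table 3: |A| = 6, |A ∩ B| = 1; needs |A ∩ B| = 2 — false.
(b) table 5: |A| = 7, |A ∩ B| = 3; needs |A ∖ B| = 4 — true.
(c) table 6: |A| = 6, |A ∩ B| = 5; needs |A ∩ B| = 4 — false.
(d) table 4: |A| = 9, |A ∩ B| = 6; needs |A ∩ B| / |A| ≤ 3/5 — false.

1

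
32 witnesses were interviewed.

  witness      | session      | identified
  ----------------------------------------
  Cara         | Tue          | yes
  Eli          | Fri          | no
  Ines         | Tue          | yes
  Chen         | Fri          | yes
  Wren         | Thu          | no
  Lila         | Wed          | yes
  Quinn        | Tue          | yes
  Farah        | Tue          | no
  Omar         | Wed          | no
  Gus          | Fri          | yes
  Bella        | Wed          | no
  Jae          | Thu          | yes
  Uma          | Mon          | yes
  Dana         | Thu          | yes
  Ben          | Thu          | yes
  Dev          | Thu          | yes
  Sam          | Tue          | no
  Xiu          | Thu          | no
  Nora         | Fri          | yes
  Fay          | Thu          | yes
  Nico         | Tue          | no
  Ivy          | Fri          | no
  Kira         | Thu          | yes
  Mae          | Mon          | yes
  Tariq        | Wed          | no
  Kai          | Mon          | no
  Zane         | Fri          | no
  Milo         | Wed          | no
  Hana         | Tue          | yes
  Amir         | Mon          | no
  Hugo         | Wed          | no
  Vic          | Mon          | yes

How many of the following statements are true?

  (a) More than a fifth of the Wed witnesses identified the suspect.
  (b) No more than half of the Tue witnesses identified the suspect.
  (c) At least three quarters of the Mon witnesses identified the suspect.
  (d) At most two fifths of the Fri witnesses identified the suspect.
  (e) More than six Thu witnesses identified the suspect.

(a) Wed: |A| = 6, |A ∩ B| = 1; needs |A ∩ B| / |A| > 1/5 — false.
(b) Tue: |A| = 7, |A ∩ B| = 4; needs |A ∩ B| ≤ |A ∖ B| — false.
(c) Mon: |A| = 5, |A ∩ B| = 3; needs |A ∩ B| / |A| ≥ 3/4 — false.
(d) Fri: |A| = 6, |A ∩ B| = 3; needs |A ∩ B| / |A| ≤ 2/5 — false.
(e) Thu: |A| = 8, |A ∩ B| = 6; needs |A ∩ B| > 6 — false.

0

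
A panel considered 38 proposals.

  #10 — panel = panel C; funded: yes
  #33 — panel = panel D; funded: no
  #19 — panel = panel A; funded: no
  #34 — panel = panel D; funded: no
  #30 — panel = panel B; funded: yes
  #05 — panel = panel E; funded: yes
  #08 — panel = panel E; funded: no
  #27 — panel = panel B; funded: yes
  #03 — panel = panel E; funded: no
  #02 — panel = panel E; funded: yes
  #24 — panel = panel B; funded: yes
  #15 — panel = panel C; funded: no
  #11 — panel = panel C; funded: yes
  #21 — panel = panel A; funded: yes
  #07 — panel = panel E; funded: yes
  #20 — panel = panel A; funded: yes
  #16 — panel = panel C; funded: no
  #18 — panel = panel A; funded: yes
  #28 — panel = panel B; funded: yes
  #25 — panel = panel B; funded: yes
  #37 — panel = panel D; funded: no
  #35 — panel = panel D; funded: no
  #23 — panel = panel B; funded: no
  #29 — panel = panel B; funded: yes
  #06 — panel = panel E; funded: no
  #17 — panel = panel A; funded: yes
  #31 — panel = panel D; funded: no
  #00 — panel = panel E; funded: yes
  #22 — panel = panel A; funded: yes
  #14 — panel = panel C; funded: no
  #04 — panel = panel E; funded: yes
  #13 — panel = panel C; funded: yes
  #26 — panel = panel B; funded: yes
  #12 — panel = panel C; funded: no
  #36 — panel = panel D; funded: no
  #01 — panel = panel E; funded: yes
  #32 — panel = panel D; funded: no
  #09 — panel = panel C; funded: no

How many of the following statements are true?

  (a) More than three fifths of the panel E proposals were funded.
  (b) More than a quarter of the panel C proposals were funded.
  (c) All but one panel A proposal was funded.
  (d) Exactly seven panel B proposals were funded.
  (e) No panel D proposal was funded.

(a) panel E: |A| = 9, |A ∩ B| = 6; needs |A ∩ B| / |A| > 3/5 — true.
(b) panel C: |A| = 8, |A ∩ B| = 3; needs |A ∩ B| / |A| > 1/4 — true.
(c) panel A: |A| = 6, |A ∩ B| = 5; needs |A ∖ B| = 1 — true.
(d) panel B: |A| = 8, |A ∩ B| = 7; needs |A ∩ B| = 7 — true.
(e) panel D: |A| = 7, |A ∩ B| = 0; needs A ∩ B = ∅ (|A ∩ B| = 0) — true.

5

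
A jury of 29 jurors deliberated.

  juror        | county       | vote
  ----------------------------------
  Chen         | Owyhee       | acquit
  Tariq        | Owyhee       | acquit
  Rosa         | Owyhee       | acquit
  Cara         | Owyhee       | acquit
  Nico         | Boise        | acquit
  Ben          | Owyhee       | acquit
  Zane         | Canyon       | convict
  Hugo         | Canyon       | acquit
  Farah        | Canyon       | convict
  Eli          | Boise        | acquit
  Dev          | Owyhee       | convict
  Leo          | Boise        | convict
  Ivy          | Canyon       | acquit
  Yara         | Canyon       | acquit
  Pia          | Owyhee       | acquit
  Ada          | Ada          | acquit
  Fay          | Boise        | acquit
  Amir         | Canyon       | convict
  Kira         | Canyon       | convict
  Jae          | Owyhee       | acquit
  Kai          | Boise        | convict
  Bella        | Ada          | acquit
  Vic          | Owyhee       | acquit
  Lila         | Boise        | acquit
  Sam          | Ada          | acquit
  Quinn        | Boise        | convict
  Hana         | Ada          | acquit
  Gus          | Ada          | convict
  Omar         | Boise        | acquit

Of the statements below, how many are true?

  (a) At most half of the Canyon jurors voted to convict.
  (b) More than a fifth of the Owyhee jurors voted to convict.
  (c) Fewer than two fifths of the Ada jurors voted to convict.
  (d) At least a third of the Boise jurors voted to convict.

(a) Canyon: |A| = 7, |A ∩ B| = 4; needs |A ∩ B| ≤ |A ∖ B| — false.
(b) Owyhee: |A| = 9, |A ∩ B| = 1; needs |A ∩ B| / |A| > 1/5 — false.
(c) Ada: |A| = 5, |A ∩ B| = 1; needs |A ∩ B| / |A| < 2/5 — true.
(d) Boise: |A| = 8, |A ∩ B| = 3; needs |A ∩ B| / |A| ≥ 1/3 — true.

2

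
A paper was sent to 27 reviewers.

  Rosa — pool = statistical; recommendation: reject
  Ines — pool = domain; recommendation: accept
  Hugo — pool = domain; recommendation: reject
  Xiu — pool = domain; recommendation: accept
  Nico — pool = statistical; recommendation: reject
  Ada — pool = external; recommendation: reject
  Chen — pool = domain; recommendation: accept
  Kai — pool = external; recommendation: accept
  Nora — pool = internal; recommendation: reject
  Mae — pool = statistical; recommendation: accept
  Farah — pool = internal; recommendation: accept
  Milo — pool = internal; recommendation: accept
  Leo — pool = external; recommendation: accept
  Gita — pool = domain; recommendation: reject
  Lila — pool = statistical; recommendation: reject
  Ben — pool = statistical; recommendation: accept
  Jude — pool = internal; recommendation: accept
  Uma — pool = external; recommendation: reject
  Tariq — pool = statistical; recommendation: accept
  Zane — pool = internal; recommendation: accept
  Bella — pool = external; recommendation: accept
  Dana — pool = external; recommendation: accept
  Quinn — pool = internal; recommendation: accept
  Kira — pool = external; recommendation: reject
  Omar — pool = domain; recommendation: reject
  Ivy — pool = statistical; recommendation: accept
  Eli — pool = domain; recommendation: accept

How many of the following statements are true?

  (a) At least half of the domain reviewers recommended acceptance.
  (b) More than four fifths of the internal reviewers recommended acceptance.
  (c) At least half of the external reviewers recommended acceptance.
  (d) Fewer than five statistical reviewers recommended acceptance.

4

(a) domain: |A| = 7, |A ∩ B| = 4; needs |A ∩ B| ≥ |A ∖ B| — true.
(b) internal: |A| = 6, |A ∩ B| = 5; needs |A ∩ B| / |A| > 4/5 — true.
(c) external: |A| = 7, |A ∩ B| = 4; needs |A ∩ B| ≥ |A ∖ B| — true.
(d) statistical: |A| = 7, |A ∩ B| = 4; needs |A ∩ B| < 5 — true.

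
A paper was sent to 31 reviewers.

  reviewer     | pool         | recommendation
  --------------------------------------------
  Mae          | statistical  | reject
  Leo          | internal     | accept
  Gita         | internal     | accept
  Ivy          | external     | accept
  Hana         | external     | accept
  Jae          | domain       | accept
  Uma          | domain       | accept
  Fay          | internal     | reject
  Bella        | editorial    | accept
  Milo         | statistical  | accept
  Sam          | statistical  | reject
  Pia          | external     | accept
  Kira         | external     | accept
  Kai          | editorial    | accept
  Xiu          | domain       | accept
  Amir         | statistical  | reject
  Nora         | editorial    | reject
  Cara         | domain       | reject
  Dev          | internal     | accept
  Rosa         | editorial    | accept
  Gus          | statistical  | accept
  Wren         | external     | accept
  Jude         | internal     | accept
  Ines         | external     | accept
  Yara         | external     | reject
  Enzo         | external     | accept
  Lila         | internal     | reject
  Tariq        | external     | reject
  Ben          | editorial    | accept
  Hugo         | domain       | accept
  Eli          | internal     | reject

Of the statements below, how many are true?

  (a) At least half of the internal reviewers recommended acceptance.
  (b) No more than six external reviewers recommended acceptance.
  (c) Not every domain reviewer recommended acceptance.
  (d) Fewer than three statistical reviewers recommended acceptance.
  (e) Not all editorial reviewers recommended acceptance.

(a) internal: |A| = 7, |A ∩ B| = 4; needs |A ∩ B| ≥ |A ∖ B| — true.
(b) external: |A| = 9, |A ∩ B| = 7; needs |A ∩ B| ≤ 6 — false.
(c) domain: |A| = 5, |A ∩ B| = 4; needs A ⊄ B (|A ∖ B| ≥ 1) — true.
(d) statistical: |A| = 5, |A ∩ B| = 2; needs |A ∩ B| < 3 — true.
(e) editorial: |A| = 5, |A ∩ B| = 4; needs A ⊄ B (|A ∖ B| ≥ 1) — true.

4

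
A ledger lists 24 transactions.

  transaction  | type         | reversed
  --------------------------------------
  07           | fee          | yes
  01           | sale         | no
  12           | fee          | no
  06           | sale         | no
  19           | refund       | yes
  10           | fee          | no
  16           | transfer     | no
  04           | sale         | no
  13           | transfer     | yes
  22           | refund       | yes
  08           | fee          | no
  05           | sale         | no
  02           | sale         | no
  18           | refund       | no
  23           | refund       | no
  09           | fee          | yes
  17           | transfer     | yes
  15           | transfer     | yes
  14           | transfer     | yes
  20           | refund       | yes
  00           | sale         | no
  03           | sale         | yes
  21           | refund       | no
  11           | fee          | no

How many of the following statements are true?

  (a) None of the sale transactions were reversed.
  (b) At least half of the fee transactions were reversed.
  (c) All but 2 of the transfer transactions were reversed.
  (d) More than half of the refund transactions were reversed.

(a) sale: |A| = 7, |A ∩ B| = 1; needs A ∩ B = ∅ (|A ∩ B| = 0) — false.
(b) fee: |A| = 6, |A ∩ B| = 2; needs |A ∩ B| ≥ |A ∖ B| — false.
(c) transfer: |A| = 5, |A ∩ B| = 4; needs |A ∖ B| = 2 — false.
(d) refund: |A| = 6, |A ∩ B| = 3; needs |A ∩ B| > |A ∖ B| — false.

0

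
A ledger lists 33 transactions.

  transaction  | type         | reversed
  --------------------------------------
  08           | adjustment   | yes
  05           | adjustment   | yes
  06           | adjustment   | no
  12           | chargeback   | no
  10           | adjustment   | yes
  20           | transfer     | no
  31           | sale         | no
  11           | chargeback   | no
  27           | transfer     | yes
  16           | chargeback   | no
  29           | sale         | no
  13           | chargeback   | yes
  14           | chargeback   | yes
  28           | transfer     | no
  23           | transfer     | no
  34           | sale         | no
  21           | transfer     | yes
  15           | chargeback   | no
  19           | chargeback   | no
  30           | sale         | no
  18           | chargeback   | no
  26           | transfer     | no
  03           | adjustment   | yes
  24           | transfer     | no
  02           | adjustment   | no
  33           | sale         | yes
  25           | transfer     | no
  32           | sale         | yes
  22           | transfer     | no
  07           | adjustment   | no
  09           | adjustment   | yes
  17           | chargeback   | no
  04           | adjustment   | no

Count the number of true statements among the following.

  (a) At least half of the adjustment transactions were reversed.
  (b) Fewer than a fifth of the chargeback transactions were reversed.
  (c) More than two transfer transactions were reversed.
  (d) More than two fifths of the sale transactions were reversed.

(a) adjustment: |A| = 9, |A ∩ B| = 5; needs |A ∩ B| ≥ |A ∖ B| — true.
(b) chargeback: |A| = 9, |A ∩ B| = 2; needs |A ∩ B| / |A| < 1/5 — false.
(c) transfer: |A| = 9, |A ∩ B| = 2; needs |A ∩ B| > 2 — false.
(d) sale: |A| = 6, |A ∩ B| = 2; needs |A ∩ B| / |A| > 2/5 — false.

1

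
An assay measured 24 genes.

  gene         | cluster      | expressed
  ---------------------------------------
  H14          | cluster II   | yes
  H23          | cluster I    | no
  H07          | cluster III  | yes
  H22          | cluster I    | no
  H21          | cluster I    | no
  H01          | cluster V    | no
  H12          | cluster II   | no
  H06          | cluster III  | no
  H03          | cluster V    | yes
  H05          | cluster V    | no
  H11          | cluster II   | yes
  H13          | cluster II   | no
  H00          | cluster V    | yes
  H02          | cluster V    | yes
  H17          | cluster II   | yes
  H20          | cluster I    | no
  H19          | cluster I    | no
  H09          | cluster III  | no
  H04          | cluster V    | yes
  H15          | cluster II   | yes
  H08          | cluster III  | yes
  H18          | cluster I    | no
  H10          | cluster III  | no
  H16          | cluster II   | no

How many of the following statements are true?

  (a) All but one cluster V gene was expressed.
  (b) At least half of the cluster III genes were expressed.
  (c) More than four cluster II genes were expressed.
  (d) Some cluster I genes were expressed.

(a) cluster V: |A| = 6, |A ∩ B| = 4; needs |A ∖ B| = 1 — false.
(b) cluster III: |A| = 5, |A ∩ B| = 2; needs |A ∩ B| ≥ |A ∖ B| — false.
(c) cluster II: |A| = 7, |A ∩ B| = 4; needs |A ∩ B| > 4 — false.
(d) cluster I: |A| = 6, |A ∩ B| = 0; needs A ∩ B ≠ ∅ (|A ∩ B| ≥ 1) — false.

0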